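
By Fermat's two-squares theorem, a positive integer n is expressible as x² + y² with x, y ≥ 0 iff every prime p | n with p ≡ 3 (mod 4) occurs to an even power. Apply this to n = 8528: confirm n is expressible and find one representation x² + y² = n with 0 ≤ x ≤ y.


Step 1: Factor n = 8528 = 2^4 · 13 · 41.
Step 2: Check the mod-4 condition on each prime factor: 2 = 2 (special); 13 ≡ 1 (mod 4), exponent 1; 41 ≡ 1 (mod 4), exponent 1.
All primes ≡ 3 (mod 4) appear to even exponent (or don't appear), so by the two-squares theorem n IS expressible as a sum of two squares.
Step 3: Build a representation. Group n = k² · m with k = 4 and m = 13 · 41 = 533 (a product of primes ≡ 1 (mod 4)); a representation of m scales to one of n via (k·x)² + (k·y)² = k²(x² + y²). Each prime p ≡ 1 (mod 4) is itself a sum of two squares; find a² by testing p − a² for a perfect square:
  13: 13 − 1² = 12, 13 − 2² = 9 = 3² ⇒ 13 = 2² + 3².
  41: 41 − 1² = 40, 41 − 2² = 37, 41 − 3² = 32, 41 − 4² = 25 = 5² ⇒ 41 = 4² + 5².
  Combine using the Brahmagupta–Fibonacci identity (a² + b²)(c² + d²) = (ac − bd)² + (ad + bc)² = (ac + bd)² + (ad − bc)²:
  13 · 41 = 533: from (2² + 3²)(4² + 5²), take (2·4 − 3·5, 2·5 + 3·4) = (8 − 15, 10 + 12) = (-7, 22); dropping signs (only squares matter) gives (7, 22); check 7² + 22² = 49 + 484 = 533 ✓.
  Scale by k = 4: (4·7, 4·22) = (28, 88).
Step 4: Order so x ≤ y and verify: 28² + 88² = 784 + 7744 = 8528 = n. ✓

n = 8528 = 28² + 88² (one valid representation with x ≤ y).


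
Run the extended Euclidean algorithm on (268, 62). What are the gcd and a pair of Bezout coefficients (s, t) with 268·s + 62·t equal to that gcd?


Euclidean algorithm on (268, 62) — divide until remainder is 0:
  268 = 4 · 62 + 20
  62 = 3 · 20 + 2
  20 = 10 · 2 + 0
gcd(268, 62) = 2.
Track Bezout coefficients alongside the remainders: start with r₀ = 268 = a·1 + b·0 (s = 1, t = 0) and r₁ = 62 = a·0 + b·1 (s = 0, t = 1); each new remainder r_{k+1} = r_{k-1} − q_k·r_k inherits s_{k+1} = s_{k-1} − q_k·s_k, t_{k+1} = t_{k-1} − q_k·t_k, so r_k = a·s_k + b·t_k at every step:
  q = 4: r = 20, s = 1 − 4·0 = 1, t = 0 − 4·1 = -4  (check: 268·1 + 62·(-4) = 20)
  q = 3: r = 2, s = 0 − 3·1 = -3, t = 1 − 3·(-4) = 13  (check: 268·(-3) + 62·13 = 2)
The row with r = 2 (the gcd) gives the Bezout coefficients s = -3, t = 13.
Result: 268 · (-3) + 62 · (13) = 2.

gcd(268, 62) = 2; s = -3, t = 13 (check: 268·(-3) + 62·13 = 2).


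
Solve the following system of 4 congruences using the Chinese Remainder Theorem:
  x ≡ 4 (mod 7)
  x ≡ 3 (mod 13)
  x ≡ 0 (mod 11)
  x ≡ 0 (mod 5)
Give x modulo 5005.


Product of moduli M = 7 · 13 · 11 · 5 = 5005.
Merge one congruence at a time:
  Start: x ≡ 4 (mod 7).
  Combine with x ≡ 3 (mod 13); new modulus lcm = 91.
    Write x = 4 + 7·t and substitute into x ≡ 3 (mod 13): 7·t ≡ 3 − 4 = -1 (mod 13).
    Reduce coefficients mod 13: 7·t ≡ 12 (mod 13).
    The inverse of 7 mod 13 is 2 (since 7·2 = 14 = 1·13 + 1), so t ≡ 2·12 = 24 ≡ 11 (mod 13).
    Then x = 4 + 7·11 = 81, valid modulo lcm(7, 13) = 91: x ≡ 81 (mod 91).
  Combine with x ≡ 0 (mod 11); new modulus lcm = 1001.
    Write x = 81 + 91·t and substitute into x ≡ 0 (mod 11): 91·t ≡ 0 − 81 = -81 (mod 11).
    Reduce coefficients mod 11: 3·t ≡ 7 (mod 11).
    The inverse of 3 mod 11 is 4 (since 3·4 = 12 = 1·11 + 1), so t ≡ 4·7 = 28 ≡ 6 (mod 11).
    Then x = 81 + 91·6 = 627, valid modulo lcm(91, 11) = 1001: x ≡ 627 (mod 1001).
  Combine with x ≡ 0 (mod 5); new modulus lcm = 5005.
    Write x = 627 + 1001·t and substitute into x ≡ 0 (mod 5): 1001·t ≡ 0 − 627 = -627 (mod 5).
    Reduce coefficients mod 5: 1·t ≡ 3 (mod 5).
    So t ≡ 3 (mod 5).
    Then x = 627 + 1001·3 = 3630, valid modulo lcm(1001, 5) = 5005: x ≡ 3630 (mod 5005).
Verify against each original: 3630 mod 7 = 4, 3630 mod 13 = 3, 3630 mod 11 = 0, 3630 mod 5 = 0.

x ≡ 3630 (mod 5005).


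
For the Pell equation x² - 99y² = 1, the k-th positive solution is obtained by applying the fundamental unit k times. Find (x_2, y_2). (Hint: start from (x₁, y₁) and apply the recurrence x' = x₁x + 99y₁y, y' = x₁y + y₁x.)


Step 1: Find the fundamental solution (x₁, y₁) of x² - 99y² = 1.
  Expand √99 as a continued fraction. a₀ = ⌊√99⌋ = 9; iterate m_{k+1} = d_k·a_k − m_k, d_{k+1} = (99 − m_{k+1}²)/d_k, a_{k+1} = ⌊(a₀ + m_{k+1})/d_{k+1}⌋ (starting m₀ = 0, d₀ = 1), with convergents p_k = a_k·p_{k-1} + p_{k-2}, q_k = a_k·q_{k-1} + q_{k-2} (p₋₁ = 1, q₋₁ = 0):
  k = 0: a₀ = 9; p₀/q₀ = 9/1; p₀² − 99·q₀² = 81 − 99 = -18.
  k = 1: m = 9, d = 18, a = ⌊(9 + 9)/18⌋ = 1; p/q = (1·9 + 1)/(1·1 + 0) = 10/1; p² − 99·q² = 100 − 99 = 1.
  The first convergent with p² − 99·q² = 1 gives the fundamental solution (x₁, y₁) = (10, 1).
Step 2: Apply the recurrence (x_{n+1}, y_{n+1}) = (x₁x_n + 99y₁y_n, x₁y_n + y₁x_n) repeatedly.
  From (x_1, y_1) = (10, 1): x_2 = 10·10 + 99·1·1 = 199; y_2 = 10·1 + 1·10 = 20.
Step 3: Verify x_2² - 99·y_2² = 39601 - 39600 = 1 (should be 1). ✓

(x_1, y_1) = (10, 1); (x_2, y_2) = (199, 20).


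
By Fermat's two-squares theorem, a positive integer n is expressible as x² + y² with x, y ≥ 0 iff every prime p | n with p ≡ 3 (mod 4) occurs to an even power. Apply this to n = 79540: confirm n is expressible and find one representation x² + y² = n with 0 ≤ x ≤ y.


Step 1: Factor n = 79540 = 2^2 · 5 · 41 · 97.
Step 2: Check the mod-4 condition on each prime factor: 2 = 2 (special); 5 ≡ 1 (mod 4), exponent 1; 41 ≡ 1 (mod 4), exponent 1; 97 ≡ 1 (mod 4), exponent 1.
All primes ≡ 3 (mod 4) appear to even exponent (or don't appear), so by the two-squares theorem n IS expressible as a sum of two squares.
Step 3: Build a representation. Group n = k² · m with k = 2 and m = 5 · 41 · 97 = 19885 (a product of primes ≡ 1 (mod 4)); a representation of m scales to one of n via (k·x)² + (k·y)² = k²(x² + y²). Each prime p ≡ 1 (mod 4) is itself a sum of two squares; find a² by testing p − a² for a perfect square:
  5: 5 − 1² = 4 = 2² ⇒ 5 = 1² + 2².
  41: 41 − 1² = 40, 41 − 2² = 37, 41 − 3² = 32, 41 − 4² = 25 = 5² ⇒ 41 = 4² + 5².
  97: 97 − 1² = 96, 97 − 2² = 93, 97 − 3² = 88, 97 − 4² = 81 = 9² ⇒ 97 = 4² + 9².
  Combine using the Brahmagupta–Fibonacci identity (a² + b²)(c² + d²) = (ac − bd)² + (ad + bc)² = (ac + bd)² + (ad − bc)²:
  5 · 41 = 205: from (1² + 2²)(4² + 5²), take (1·4 − 2·5, 1·5 + 2·4) = (4 − 10, 5 + 8) = (-6, 13); dropping signs (only squares matter) gives (6, 13); check 6² + 13² = 36 + 169 = 205 ✓.
  205 · 97 = 19885: from (6² + 13²)(4² + 9²), take (6·4 − 13·9, 6·9 + 13·4) = (24 − 117, 54 + 52) = (-93, 106); dropping signs (only squares matter) gives (93, 106); check 93² + 106² = 8649 + 11236 = 19885 ✓.
  Scale by k = 2: (2·93, 2·106) = (186, 212).
Step 4: Order so x ≤ y and verify: 186² + 212² = 34596 + 44944 = 79540 = n. ✓

n = 79540 = 186² + 212² (one valid representation with x ≤ y).


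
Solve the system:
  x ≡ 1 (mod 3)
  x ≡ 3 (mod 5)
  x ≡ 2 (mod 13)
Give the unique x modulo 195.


Moduli 3, 5, 13 are pairwise coprime; by CRT there is a unique solution modulo M = 3 · 5 · 13 = 195.
Solve pairwise, accumulating the modulus:
  Start with x ≡ 1 (mod 3).
  Combine with x ≡ 3 (mod 5): since gcd(3, 5) = 1, we get a unique residue mod 15.
    Write x = 1 + 3·t and substitute into x ≡ 3 (mod 5): 3·t ≡ 3 − 1 = 2 (mod 5).
    The inverse of 3 mod 5 is 2 (since 3·2 = 6 = 1·5 + 1), so t ≡ 2·2 = 4 ≡ 4 (mod 5).
    Then x = 1 + 3·4 = 13, valid modulo lcm(3, 5) = 15: x ≡ 13 (mod 15).
  Combine with x ≡ 2 (mod 13): since gcd(15, 13) = 1, we get a unique residue mod 195.
    Write x = 13 + 15·t and substitute into x ≡ 2 (mod 13): 15·t ≡ 2 − 13 = -11 (mod 13).
    Reduce coefficients mod 13: 2·t ≡ 2 (mod 13).
    The inverse of 2 mod 13 is 7 (since 2·7 = 14 = 1·13 + 1), so t ≡ 7·2 = 14 ≡ 1 (mod 13).
    Then x = 13 + 15·1 = 28, valid modulo lcm(15, 13) = 195: x ≡ 28 (mod 195).
Verify: 28 mod 3 = 1 ✓, 28 mod 5 = 3 ✓, 28 mod 13 = 2 ✓.

x ≡ 28 (mod 195).


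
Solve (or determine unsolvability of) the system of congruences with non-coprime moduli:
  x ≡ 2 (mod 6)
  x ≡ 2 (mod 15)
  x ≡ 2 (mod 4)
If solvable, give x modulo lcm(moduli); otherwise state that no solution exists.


Moduli 6, 15, 4 are not pairwise coprime, so CRT works modulo lcm(m_i) when all pairwise compatibility conditions hold.
Pairwise compatibility: gcd(m_i, m_j) must divide a_i - a_j for every pair.
Merge one congruence at a time:
  Start: x ≡ 2 (mod 6).
  Combine with x ≡ 2 (mod 15): gcd(6, 15) = 3; 2 - 2 = 0, which IS divisible by 3, so compatible.
    Write x = 2 + 6·t and substitute into x ≡ 2 (mod 15): 6·t ≡ 2 − 2 = 0 (mod 15).
    Divide the congruence (and modulus) by g = 3: 2·t ≡ 0 (mod 5).
    The inverse of 2 mod 5 is 3 (since 2·3 = 6 = 1·5 + 1), so t ≡ 3·0 = 0 ≡ 0 (mod 5).
    Then x = 2 + 6·0 = 2, valid modulo lcm(6, 15) = 30: x ≡ 2 (mod 30).
  Combine with x ≡ 2 (mod 4): gcd(30, 4) = 2; 2 - 2 = 0, which IS divisible by 2, so compatible.
    Write x = 2 + 30·t and substitute into x ≡ 2 (mod 4): 30·t ≡ 2 − 2 = 0 (mod 4).
    Divide the congruence (and modulus) by g = 2: 15·t ≡ 0 (mod 2).
    Reduce coefficients mod 2: 1·t ≡ 0 (mod 2).
    So t ≡ 0 (mod 2).
    Then x = 2 + 30·0 = 2, valid modulo lcm(30, 4) = 60: x ≡ 2 (mod 60).
Verify: 2 mod 6 = 2, 2 mod 15 = 2, 2 mod 4 = 2.

x ≡ 2 (mod 60).


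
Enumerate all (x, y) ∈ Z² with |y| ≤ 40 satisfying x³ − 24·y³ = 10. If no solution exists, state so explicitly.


The equation is x³ - 24y³ = 10. For fixed y, x³ = 24·y³ + 10, so a solution requires the RHS to be a perfect cube.
Strategy: iterate y from -40 to 40, compute RHS = 24·y³ + 10, and check whether it is a (positive or negative) perfect cube.
Check small values of y:
  y = 0: RHS = 10 is not a perfect cube.
  y = 1: RHS = 34 is not a perfect cube.
  y = -1: RHS = -14 is not a perfect cube.
  y = 2: RHS = 202 is not a perfect cube.
  y = -2: RHS = -182 is not a perfect cube.
  y = 3: RHS = 658 is not a perfect cube.
  y = -3: RHS = -638 is not a perfect cube.
Continuing the search up to |y| = 40 finds no solutions either.
No (x, y) in the scanned range satisfies the equation.

No integer solutions with |y| ≤ 40.


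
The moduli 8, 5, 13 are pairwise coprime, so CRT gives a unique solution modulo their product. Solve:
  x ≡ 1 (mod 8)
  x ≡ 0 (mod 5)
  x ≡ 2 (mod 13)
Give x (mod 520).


Moduli 8, 5, 13 are pairwise coprime; by CRT there is a unique solution modulo M = 8 · 5 · 13 = 520.
Solve pairwise, accumulating the modulus:
  Start with x ≡ 1 (mod 8).
  Combine with x ≡ 0 (mod 5): since gcd(8, 5) = 1, we get a unique residue mod 40.
    Write x = 1 + 8·t and substitute into x ≡ 0 (mod 5): 8·t ≡ 0 − 1 = -1 (mod 5).
    Reduce coefficients mod 5: 3·t ≡ 4 (mod 5).
    The inverse of 3 mod 5 is 2 (since 3·2 = 6 = 1·5 + 1), so t ≡ 2·4 = 8 ≡ 3 (mod 5).
    Then x = 1 + 8·3 = 25, valid modulo lcm(8, 5) = 40: x ≡ 25 (mod 40).
  Combine with x ≡ 2 (mod 13): since gcd(40, 13) = 1, we get a unique residue mod 520.
    Write x = 25 + 40·t and substitute into x ≡ 2 (mod 13): 40·t ≡ 2 − 25 = -23 (mod 13).
    Reduce coefficients mod 13: 1·t ≡ 3 (mod 13).
    So t ≡ 3 (mod 13).
    Then x = 25 + 40·3 = 145, valid modulo lcm(40, 13) = 520: x ≡ 145 (mod 520).
Verify: 145 mod 8 = 1 ✓, 145 mod 5 = 0 ✓, 145 mod 13 = 2 ✓.

x ≡ 145 (mod 520).


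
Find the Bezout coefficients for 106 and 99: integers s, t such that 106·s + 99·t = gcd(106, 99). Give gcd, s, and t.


Euclidean algorithm on (106, 99) — divide until remainder is 0:
  106 = 1 · 99 + 7
  99 = 14 · 7 + 1
  7 = 7 · 1 + 0
gcd(106, 99) = 1.
Track Bezout coefficients alongside the remainders: start with r₀ = 106 = a·1 + b·0 (s = 1, t = 0) and r₁ = 99 = a·0 + b·1 (s = 0, t = 1); each new remainder r_{k+1} = r_{k-1} − q_k·r_k inherits s_{k+1} = s_{k-1} − q_k·s_k, t_{k+1} = t_{k-1} − q_k·t_k, so r_k = a·s_k + b·t_k at every step:
  q = 1: r = 7, s = 1 − 1·0 = 1, t = 0 − 1·1 = -1  (check: 106·1 + 99·(-1) = 7)
  q = 14: r = 1, s = 0 − 14·1 = -14, t = 1 − 14·(-1) = 15  (check: 106·(-14) + 99·15 = 1)
The row with r = 1 (the gcd) gives the Bezout coefficients s = -14, t = 15.
Result: 106 · (-14) + 99 · (15) = 1.

gcd(106, 99) = 1; s = -14, t = 15 (check: 106·(-14) + 99·15 = 1).


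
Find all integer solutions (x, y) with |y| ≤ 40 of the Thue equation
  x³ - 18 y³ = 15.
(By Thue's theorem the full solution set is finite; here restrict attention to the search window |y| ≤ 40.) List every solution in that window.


The equation is x³ - 18y³ = 15. For fixed y, x³ = 18·y³ + 15, so a solution requires the RHS to be a perfect cube.
Strategy: iterate y from -40 to 40, compute RHS = 18·y³ + 15, and check whether it is a (positive or negative) perfect cube.
Check small values of y:
  y = 0: RHS = 15 is not a perfect cube.
  y = 1: RHS = 33 is not a perfect cube.
  y = -1: RHS = -3 is not a perfect cube.
  y = 2: RHS = 159 is not a perfect cube.
  y = -2: RHS = -129 is not a perfect cube.
  y = 3: RHS = 501 is not a perfect cube.
  y = -3: RHS = -471 is not a perfect cube.
Continuing the search up to |y| = 40 finds no solutions either.
No (x, y) in the scanned range satisfies the equation.

No integer solutions with |y| ≤ 40.


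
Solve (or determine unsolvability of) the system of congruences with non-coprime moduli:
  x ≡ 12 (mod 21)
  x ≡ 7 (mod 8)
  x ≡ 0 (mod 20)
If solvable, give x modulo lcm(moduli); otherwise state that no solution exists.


Moduli 21, 8, 20 are not pairwise coprime, so CRT works modulo lcm(m_i) when all pairwise compatibility conditions hold.
Pairwise compatibility: gcd(m_i, m_j) must divide a_i - a_j for every pair.
Merge one congruence at a time:
  Start: x ≡ 12 (mod 21).
  Combine with x ≡ 7 (mod 8): gcd(21, 8) = 1; 7 - 12 = -5, which IS divisible by 1, so compatible.
    Write x = 12 + 21·t and substitute into x ≡ 7 (mod 8): 21·t ≡ 7 − 12 = -5 (mod 8).
    Reduce coefficients mod 8: 5·t ≡ 3 (mod 8).
    The inverse of 5 mod 8 is 5 (since 5·5 = 25 = 3·8 + 1), so t ≡ 5·3 = 15 ≡ 7 (mod 8).
    Then x = 12 + 21·7 = 159, valid modulo lcm(21, 8) = 168: x ≡ 159 (mod 168).
  Combine with x ≡ 0 (mod 20): gcd(168, 20) = 4, and 0 - 159 = -159 is NOT divisible by 4.
    ⇒ system is inconsistent (no integer solution).

No solution (the system is inconsistent).


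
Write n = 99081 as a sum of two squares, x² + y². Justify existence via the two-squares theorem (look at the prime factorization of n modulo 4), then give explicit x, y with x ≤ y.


Step 1: Factor n = 99081 = 3^2 · 101 · 109.
Step 2: Check the mod-4 condition on each prime factor: 3 ≡ 3 (mod 4), exponent 2 (must be even); 101 ≡ 1 (mod 4), exponent 1; 109 ≡ 1 (mod 4), exponent 1.
All primes ≡ 3 (mod 4) appear to even exponent (or don't appear), so by the two-squares theorem n IS expressible as a sum of two squares.
Step 3: Build a representation. Group n = k² · m with k = 3 and m = 101 · 109 = 11009 (a product of primes ≡ 1 (mod 4)); a representation of m scales to one of n via (k·x)² + (k·y)² = k²(x² + y²). Each prime p ≡ 1 (mod 4) is itself a sum of two squares; find a² by testing p − a² for a perfect square:
  101: 101 − 1² = 100 = 10² ⇒ 101 = 1² + 10².
  109: 109 − 1² = 108, 109 − 2² = 105, 109 − 3² = 100 = 10² ⇒ 109 = 3² + 10².
  Combine using the Brahmagupta–Fibonacci identity (a² + b²)(c² + d²) = (ac − bd)² + (ad + bc)² = (ac + bd)² + (ad − bc)²:
  101 · 109 = 11009: from (1² + 10²)(3² + 10²), take (1·3 − 10·10, 1·10 + 10·3) = (3 − 100, 10 + 30) = (-97, 40); dropping signs (only squares matter) gives (97, 40); check 97² + 40² = 9409 + 1600 = 11009 ✓.
  Scale by k = 3: (3·97, 3·40) = (291, 120).
Step 4: Order so x ≤ y and verify: 120² + 291² = 14400 + 84681 = 99081 = n. ✓

n = 99081 = 120² + 291² (one valid representation with x ≤ y).


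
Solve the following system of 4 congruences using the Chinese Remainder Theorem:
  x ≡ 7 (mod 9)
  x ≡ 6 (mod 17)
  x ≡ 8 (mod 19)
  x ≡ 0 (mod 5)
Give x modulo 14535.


Product of moduli M = 9 · 17 · 19 · 5 = 14535.
Merge one congruence at a time:
  Start: x ≡ 7 (mod 9).
  Combine with x ≡ 6 (mod 17); new modulus lcm = 153.
    Write x = 7 + 9·t and substitute into x ≡ 6 (mod 17): 9·t ≡ 6 − 7 = -1 (mod 17).
    Reduce coefficients mod 17: 9·t ≡ 16 (mod 17).
    The inverse of 9 mod 17 is 2 (since 9·2 = 18 = 1·17 + 1), so t ≡ 2·16 = 32 ≡ 15 (mod 17).
    Then x = 7 + 9·15 = 142, valid modulo lcm(9, 17) = 153: x ≡ 142 (mod 153).
  Combine with x ≡ 8 (mod 19); new modulus lcm = 2907.
    Write x = 142 + 153·t and substitute into x ≡ 8 (mod 19): 153·t ≡ 8 − 142 = -134 (mod 19).
    Reduce coefficients mod 19: 1·t ≡ 18 (mod 19).
    So t ≡ 18 (mod 19).
    Then x = 142 + 153·18 = 2896, valid modulo lcm(153, 19) = 2907: x ≡ 2896 (mod 2907).
  Combine with x ≡ 0 (mod 5); new modulus lcm = 14535.
    Write x = 2896 + 2907·t and substitute into x ≡ 0 (mod 5): 2907·t ≡ 0 − 2896 = -2896 (mod 5).
    Reduce coefficients mod 5: 2·t ≡ 4 (mod 5).
    The inverse of 2 mod 5 is 3 (since 2·3 = 6 = 1·5 + 1), so t ≡ 3·4 = 12 ≡ 2 (mod 5).
    Then x = 2896 + 2907·2 = 8710, valid modulo lcm(2907, 5) = 14535: x ≡ 8710 (mod 14535).
Verify against each original: 8710 mod 9 = 7, 8710 mod 17 = 6, 8710 mod 19 = 8, 8710 mod 5 = 0.

x ≡ 8710 (mod 14535).


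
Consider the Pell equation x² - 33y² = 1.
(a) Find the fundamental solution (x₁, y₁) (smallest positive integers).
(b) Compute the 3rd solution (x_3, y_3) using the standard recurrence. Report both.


Step 1: Find the fundamental solution (x₁, y₁) of x² - 33y² = 1.
  Expand √33 as a continued fraction. a₀ = ⌊√33⌋ = 5; iterate m_{k+1} = d_k·a_k − m_k, d_{k+1} = (33 − m_{k+1}²)/d_k, a_{k+1} = ⌊(a₀ + m_{k+1})/d_{k+1}⌋ (starting m₀ = 0, d₀ = 1), with convergents p_k = a_k·p_{k-1} + p_{k-2}, q_k = a_k·q_{k-1} + q_{k-2} (p₋₁ = 1, q₋₁ = 0):
  k = 0: a₀ = 5; p₀/q₀ = 5/1; p₀² − 33·q₀² = 25 − 33 = -8.
  k = 1: m = 5, d = 8, a = ⌊(5 + 5)/8⌋ = 1; p/q = (1·5 + 1)/(1·1 + 0) = 6/1; p² − 33·q² = 36 − 33 = 3.
  k = 2: m = 3, d = 3, a = ⌊(5 + 3)/3⌋ = 2; p/q = (2·6 + 5)/(2·1 + 1) = 17/3; p² − 33·q² = 289 − 297 = -8.
  k = 3: m = 3, d = 8, a = ⌊(5 + 3)/8⌋ = 1; p/q = (1·17 + 6)/(1·3 + 1) = 23/4; p² − 33·q² = 529 − 528 = 1.
  The first convergent with p² − 33·q² = 1 gives the fundamental solution (x₁, y₁) = (23, 4).
Step 2: Apply the recurrence (x_{n+1}, y_{n+1}) = (x₁x_n + 33y₁y_n, x₁y_n + y₁x_n) repeatedly.
  From (x_1, y_1) = (23, 4): x_2 = 23·23 + 33·4·4 = 1057; y_2 = 23·4 + 4·23 = 184.
  From (x_2, y_2) = (1057, 184): x_3 = 23·1057 + 33·4·184 = 48599; y_3 = 23·184 + 4·1057 = 8460.
Step 3: Verify x_3² - 33·y_3² = 2361862801 - 2361862800 = 1 (should be 1). ✓

(x_1, y_1) = (23, 4); (x_3, y_3) = (48599, 8460).


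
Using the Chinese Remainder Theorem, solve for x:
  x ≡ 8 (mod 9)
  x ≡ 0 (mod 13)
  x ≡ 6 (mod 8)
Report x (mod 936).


Moduli 9, 13, 8 are pairwise coprime; by CRT there is a unique solution modulo M = 9 · 13 · 8 = 936.
Solve pairwise, accumulating the modulus:
  Start with x ≡ 8 (mod 9).
  Combine with x ≡ 0 (mod 13): since gcd(9, 13) = 1, we get a unique residue mod 117.
    Write x = 8 + 9·t and substitute into x ≡ 0 (mod 13): 9·t ≡ 0 − 8 = -8 (mod 13).
    Reduce coefficients mod 13: 9·t ≡ 5 (mod 13).
    The inverse of 9 mod 13 is 3 (since 9·3 = 27 = 2·13 + 1), so t ≡ 3·5 = 15 ≡ 2 (mod 13).
    Then x = 8 + 9·2 = 26, valid modulo lcm(9, 13) = 117: x ≡ 26 (mod 117).
  Combine with x ≡ 6 (mod 8): since gcd(117, 8) = 1, we get a unique residue mod 936.
    Write x = 26 + 117·t and substitute into x ≡ 6 (mod 8): 117·t ≡ 6 − 26 = -20 (mod 8).
    Reduce coefficients mod 8: 5·t ≡ 4 (mod 8).
    The inverse of 5 mod 8 is 5 (since 5·5 = 25 = 3·8 + 1), so t ≡ 5·4 = 20 ≡ 4 (mod 8).
    Then x = 26 + 117·4 = 494, valid modulo lcm(117, 8) = 936: x ≡ 494 (mod 936).
Verify: 494 mod 9 = 8 ✓, 494 mod 13 = 0 ✓, 494 mod 8 = 6 ✓.

x ≡ 494 (mod 936).


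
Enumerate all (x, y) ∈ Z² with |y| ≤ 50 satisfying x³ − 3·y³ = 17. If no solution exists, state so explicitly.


The equation is x³ - 3y³ = 17. For fixed y, x³ = 3·y³ + 17, so a solution requires the RHS to be a perfect cube.
Strategy: iterate y from -50 to 50, compute RHS = 3·y³ + 17, and check whether it is a (positive or negative) perfect cube.
Check small values of y:
  y = 0: RHS = 17 is not a perfect cube.
  y = 1: RHS = 20 is not a perfect cube.
  y = -1: RHS = 14 is not a perfect cube.
  y = 2: RHS = 41 is not a perfect cube.
  y = -2: RHS = -7 is not a perfect cube.
  y = 3: RHS = 98 is not a perfect cube.
  y = -3: RHS = -64 = (-4)³ ⇒ x = -4 works.
Continuing the search up to |y| = 50 finds no further solutions beyond those listed.
Collected solutions: (-4, -3).

Solutions (with |y| ≤ 50): (-4, -3).


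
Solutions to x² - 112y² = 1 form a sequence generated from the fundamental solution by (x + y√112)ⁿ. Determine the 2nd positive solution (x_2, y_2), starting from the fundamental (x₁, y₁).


Step 1: Find the fundamental solution (x₁, y₁) of x² - 112y² = 1.
  Expand √112 as a continued fraction. a₀ = ⌊√112⌋ = 10; iterate m_{k+1} = d_k·a_k − m_k, d_{k+1} = (112 − m_{k+1}²)/d_k, a_{k+1} = ⌊(a₀ + m_{k+1})/d_{k+1}⌋ (starting m₀ = 0, d₀ = 1), with convergents p_k = a_k·p_{k-1} + p_{k-2}, q_k = a_k·q_{k-1} + q_{k-2} (p₋₁ = 1, q₋₁ = 0):
  k = 0: a₀ = 10; p₀/q₀ = 10/1; p₀² − 112·q₀² = 100 − 112 = -12.
  k = 1: m = 10, d = 12, a = ⌊(10 + 10)/12⌋ = 1; p/q = (1·10 + 1)/(1·1 + 0) = 11/1; p² − 112·q² = 121 − 112 = 9.
  k = 2: m = 2, d = 9, a = ⌊(10 + 2)/9⌋ = 1; p/q = (1·11 + 10)/(1·1 + 1) = 21/2; p² − 112·q² = 441 − 448 = -7.
  k = 3: m = 7, d = 7, a = ⌊(10 + 7)/7⌋ = 2; p/q = (2·21 + 11)/(2·2 + 1) = 53/5; p² − 112·q² = 2809 − 2800 = 9.
  k = 4: m = 7, d = 9, a = ⌊(10 + 7)/9⌋ = 1; p/q = (1·53 + 21)/(1·5 + 2) = 74/7; p² − 112·q² = 5476 − 5488 = -12.
  k = 5: m = 2, d = 12, a = ⌊(10 + 2)/12⌋ = 1; p/q = (1·74 + 53)/(1·7 + 5) = 127/12; p² − 112·q² = 16129 − 16128 = 1.
  The first convergent with p² − 112·q² = 1 gives the fundamental solution (x₁, y₁) = (127, 12).
Step 2: Apply the recurrence (x_{n+1}, y_{n+1}) = (x₁x_n + 112y₁y_n, x₁y_n + y₁x_n) repeatedly.
  From (x_1, y_1) = (127, 12): x_2 = 127·127 + 112·12·12 = 32257; y_2 = 127·12 + 12·127 = 3048.
Step 3: Verify x_2² - 112·y_2² = 1040514049 - 1040514048 = 1 (should be 1). ✓

(x_1, y_1) = (127, 12); (x_2, y_2) = (32257, 3048).


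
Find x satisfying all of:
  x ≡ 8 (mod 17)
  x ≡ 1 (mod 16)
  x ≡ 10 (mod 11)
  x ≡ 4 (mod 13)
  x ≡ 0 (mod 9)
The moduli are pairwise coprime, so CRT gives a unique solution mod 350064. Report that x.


Product of moduli M = 17 · 16 · 11 · 13 · 9 = 350064.
Merge one congruence at a time:
  Start: x ≡ 8 (mod 17).
  Combine with x ≡ 1 (mod 16); new modulus lcm = 272.
    Write x = 8 + 17·t and substitute into x ≡ 1 (mod 16): 17·t ≡ 1 − 8 = -7 (mod 16).
    Reduce coefficients mod 16: 1·t ≡ 9 (mod 16).
    So t ≡ 9 (mod 16).
    Then x = 8 + 17·9 = 161, valid modulo lcm(17, 16) = 272: x ≡ 161 (mod 272).
  Combine with x ≡ 10 (mod 11); new modulus lcm = 2992.
    Write x = 161 + 272·t and substitute into x ≡ 10 (mod 11): 272·t ≡ 10 − 161 = -151 (mod 11).
    Reduce coefficients mod 11: 8·t ≡ 3 (mod 11).
    The inverse of 8 mod 11 is 7 (since 8·7 = 56 = 5·11 + 1), so t ≡ 7·3 = 21 ≡ 10 (mod 11).
    Then x = 161 + 272·10 = 2881, valid modulo lcm(272, 11) = 2992: x ≡ 2881 (mod 2992).
  Combine with x ≡ 4 (mod 13); new modulus lcm = 38896.
    Write x = 2881 + 2992·t and substitute into x ≡ 4 (mod 13): 2992·t ≡ 4 − 2881 = -2877 (mod 13).
    Reduce coefficients mod 13: 2·t ≡ 9 (mod 13).
    The inverse of 2 mod 13 is 7 (since 2·7 = 14 = 1·13 + 1), so t ≡ 7·9 = 63 ≡ 11 (mod 13).
    Then x = 2881 + 2992·11 = 35793, valid modulo lcm(2992, 13) = 38896: x ≡ 35793 (mod 38896).
  Combine with x ≡ 0 (mod 9); new modulus lcm = 350064.
    Write x = 35793 + 38896·t and substitute into x ≡ 0 (mod 9): 38896·t ≡ 0 − 35793 = -35793 (mod 9).
    Reduce coefficients mod 9: 7·t ≡ 0 (mod 9).
    The inverse of 7 mod 9 is 4 (since 7·4 = 28 = 3·9 + 1), so t ≡ 4·0 = 0 ≡ 0 (mod 9).
    Then x = 35793 + 38896·0 = 35793, valid modulo lcm(38896, 9) = 350064: x ≡ 35793 (mod 350064).
Verify against each original: 35793 mod 17 = 8, 35793 mod 16 = 1, 35793 mod 11 = 10, 35793 mod 13 = 4, 35793 mod 9 = 0.

x ≡ 35793 (mod 350064).


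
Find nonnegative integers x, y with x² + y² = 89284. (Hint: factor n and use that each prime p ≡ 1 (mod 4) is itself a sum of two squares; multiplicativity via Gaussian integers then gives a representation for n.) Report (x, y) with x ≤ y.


Step 1: Factor n = 89284 = 2^2 · 13 · 17 · 101.
Step 2: Check the mod-4 condition on each prime factor: 2 = 2 (special); 13 ≡ 1 (mod 4), exponent 1; 17 ≡ 1 (mod 4), exponent 1; 101 ≡ 1 (mod 4), exponent 1.
All primes ≡ 3 (mod 4) appear to even exponent (or don't appear), so by the two-squares theorem n IS expressible as a sum of two squares.
Step 3: Build a representation. Group n = k² · m with k = 2 and m = 13 · 17 · 101 = 22321 (a product of primes ≡ 1 (mod 4)); a representation of m scales to one of n via (k·x)² + (k·y)² = k²(x² + y²). Each prime p ≡ 1 (mod 4) is itself a sum of two squares; find a² by testing p − a² for a perfect square:
  13: 13 − 1² = 12, 13 − 2² = 9 = 3² ⇒ 13 = 2² + 3².
  17: 17 − 1² = 16 = 4² ⇒ 17 = 1² + 4².
  101: 101 − 1² = 100 = 10² ⇒ 101 = 1² + 10².
  Combine using the Brahmagupta–Fibonacci identity (a² + b²)(c² + d²) = (ac − bd)² + (ad + bc)² = (ac + bd)² + (ad − bc)²:
  13 · 17 = 221: from (2² + 3²)(1² + 4²), take (2·1 − 3·4, 2·4 + 3·1) = (2 − 12, 8 + 3) = (-10, 11); dropping signs (only squares matter) gives (10, 11); check 10² + 11² = 100 + 121 = 221 ✓.
  221 · 101 = 22321: from (10² + 11²)(1² + 10²), take (10·1 − 11·10, 10·10 + 11·1) = (10 − 110, 100 + 11) = (-100, 111); dropping signs (only squares matter) gives (100, 111); check 100² + 111² = 10000 + 12321 = 22321 ✓.
  Scale by k = 2: (2·100, 2·111) = (200, 222).
Step 4: Order so x ≤ y and verify: 200² + 222² = 40000 + 49284 = 89284 = n. ✓

n = 89284 = 200² + 222² (one valid representation with x ≤ y).


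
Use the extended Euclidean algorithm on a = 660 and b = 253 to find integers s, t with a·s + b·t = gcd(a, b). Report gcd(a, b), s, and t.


Euclidean algorithm on (660, 253) — divide until remainder is 0:
  660 = 2 · 253 + 154
  253 = 1 · 154 + 99
  154 = 1 · 99 + 55
  99 = 1 · 55 + 44
  55 = 1 · 44 + 11
  44 = 4 · 11 + 0
gcd(660, 253) = 11.
Track Bezout coefficients alongside the remainders: start with r₀ = 660 = a·1 + b·0 (s = 1, t = 0) and r₁ = 253 = a·0 + b·1 (s = 0, t = 1); each new remainder r_{k+1} = r_{k-1} − q_k·r_k inherits s_{k+1} = s_{k-1} − q_k·s_k, t_{k+1} = t_{k-1} − q_k·t_k, so r_k = a·s_k + b·t_k at every step:
  q = 2: r = 154, s = 1 − 2·0 = 1, t = 0 − 2·1 = -2  (check: 660·1 + 253·(-2) = 154)
  q = 1: r = 99, s = 0 − 1·1 = -1, t = 1 − 1·(-2) = 3  (check: 660·(-1) + 253·3 = 99)
  q = 1: r = 55, s = 1 − 1·(-1) = 2, t = -2 − 1·3 = -5  (check: 660·2 + 253·(-5) = 55)
  q = 1: r = 44, s = -1 − 1·2 = -3, t = 3 − 1·(-5) = 8  (check: 660·(-3) + 253·8 = 44)
  q = 1: r = 11, s = 2 − 1·(-3) = 5, t = -5 − 1·8 = -13  (check: 660·5 + 253·(-13) = 11)
The row with r = 11 (the gcd) gives the Bezout coefficients s = 5, t = -13.
Result: 660 · (5) + 253 · (-13) = 11.

gcd(660, 253) = 11; s = 5, t = -13 (check: 660·5 + 253·(-13) = 11).


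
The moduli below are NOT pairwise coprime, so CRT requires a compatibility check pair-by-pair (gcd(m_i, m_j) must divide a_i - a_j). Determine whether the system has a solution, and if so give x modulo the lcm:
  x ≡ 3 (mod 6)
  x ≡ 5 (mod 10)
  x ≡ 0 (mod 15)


Moduli 6, 10, 15 are not pairwise coprime, so CRT works modulo lcm(m_i) when all pairwise compatibility conditions hold.
Pairwise compatibility: gcd(m_i, m_j) must divide a_i - a_j for every pair.
Merge one congruence at a time:
  Start: x ≡ 3 (mod 6).
  Combine with x ≡ 5 (mod 10): gcd(6, 10) = 2; 5 - 3 = 2, which IS divisible by 2, so compatible.
    Write x = 3 + 6·t and substitute into x ≡ 5 (mod 10): 6·t ≡ 5 − 3 = 2 (mod 10).
    Divide the congruence (and modulus) by g = 2: 3·t ≡ 1 (mod 5).
    The inverse of 3 mod 5 is 2 (since 3·2 = 6 = 1·5 + 1), so t ≡ 2·1 = 2 ≡ 2 (mod 5).
    Then x = 3 + 6·2 = 15, valid modulo lcm(6, 10) = 30: x ≡ 15 (mod 30).
  Combine with x ≡ 0 (mod 15): gcd(30, 15) = 15; 0 - 15 = -15, which IS divisible by 15, so compatible.
    Write x = 15 + 30·t and substitute into x ≡ 0 (mod 15): 30·t ≡ 0 − 15 = -15 (mod 15).
    Divide the congruence (and modulus) by g = 15: 2·t ≡ -1 (mod 1).
    Modulo 1 every t works; take t = 0.
    Then x = 15 + 30·0 = 15, valid modulo lcm(30, 15) = 30: x ≡ 15 (mod 30).
Verify: 15 mod 6 = 3, 15 mod 10 = 5, 15 mod 15 = 0.

x ≡ 15 (mod 30).


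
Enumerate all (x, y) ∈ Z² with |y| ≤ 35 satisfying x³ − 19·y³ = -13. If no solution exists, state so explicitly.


The equation is x³ - 19y³ = -13. For fixed y, x³ = 19·y³ − 13, so a solution requires the RHS to be a perfect cube.
Strategy: iterate y from -35 to 35, compute RHS = 19·y³ − 13, and check whether it is a (positive or negative) perfect cube.
Check small values of y:
  y = 0: RHS = -13 is not a perfect cube.
  y = 1: RHS = 6 is not a perfect cube.
  y = -1: RHS = -32 is not a perfect cube.
  y = 2: RHS = 139 is not a perfect cube.
  y = -2: RHS = -165 is not a perfect cube.
  y = 3: RHS = 500 is not a perfect cube.
  y = -3: RHS = -526 is not a perfect cube.
Continuing the search up to |y| = 35 finds no solutions either.
No (x, y) in the scanned range satisfies the equation.

No integer solutions with |y| ≤ 35.


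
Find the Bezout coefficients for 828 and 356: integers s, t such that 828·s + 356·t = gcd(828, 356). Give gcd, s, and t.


Euclidean algorithm on (828, 356) — divide until remainder is 0:
  828 = 2 · 356 + 116
  356 = 3 · 116 + 8
  116 = 14 · 8 + 4
  8 = 2 · 4 + 0
gcd(828, 356) = 4.
Track Bezout coefficients alongside the remainders: start with r₀ = 828 = a·1 + b·0 (s = 1, t = 0) and r₁ = 356 = a·0 + b·1 (s = 0, t = 1); each new remainder r_{k+1} = r_{k-1} − q_k·r_k inherits s_{k+1} = s_{k-1} − q_k·s_k, t_{k+1} = t_{k-1} − q_k·t_k, so r_k = a·s_k + b·t_k at every step:
  q = 2: r = 116, s = 1 − 2·0 = 1, t = 0 − 2·1 = -2  (check: 828·1 + 356·(-2) = 116)
  q = 3: r = 8, s = 0 − 3·1 = -3, t = 1 − 3·(-2) = 7  (check: 828·(-3) + 356·7 = 8)
  q = 14: r = 4, s = 1 − 14·(-3) = 43, t = -2 − 14·7 = -100  (check: 828·43 + 356·(-100) = 4)
The row with r = 4 (the gcd) gives the Bezout coefficients s = 43, t = -100.
Result: 828 · (43) + 356 · (-100) = 4.

gcd(828, 356) = 4; s = 43, t = -100 (check: 828·43 + 356·(-100) = 4).


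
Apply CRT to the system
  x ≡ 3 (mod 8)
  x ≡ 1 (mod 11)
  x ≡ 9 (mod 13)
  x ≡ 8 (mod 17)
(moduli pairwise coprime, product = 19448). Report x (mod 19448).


Product of moduli M = 8 · 11 · 13 · 17 = 19448.
Merge one congruence at a time:
  Start: x ≡ 3 (mod 8).
  Combine with x ≡ 1 (mod 11); new modulus lcm = 88.
    Write x = 3 + 8·t and substitute into x ≡ 1 (mod 11): 8·t ≡ 1 − 3 = -2 (mod 11).
    Reduce coefficients mod 11: 8·t ≡ 9 (mod 11).
    The inverse of 8 mod 11 is 7 (since 8·7 = 56 = 5·11 + 1), so t ≡ 7·9 = 63 ≡ 8 (mod 11).
    Then x = 3 + 8·8 = 67, valid modulo lcm(8, 11) = 88: x ≡ 67 (mod 88).
  Combine with x ≡ 9 (mod 13); new modulus lcm = 1144.
    Write x = 67 + 88·t and substitute into x ≡ 9 (mod 13): 88·t ≡ 9 − 67 = -58 (mod 13).
    Reduce coefficients mod 13: 10·t ≡ 7 (mod 13).
    The inverse of 10 mod 13 is 4 (since 10·4 = 40 = 3·13 + 1), so t ≡ 4·7 = 28 ≡ 2 (mod 13).
    Then x = 67 + 88·2 = 243, valid modulo lcm(88, 13) = 1144: x ≡ 243 (mod 1144).
  Combine with x ≡ 8 (mod 17); new modulus lcm = 19448.
    Write x = 243 + 1144·t and substitute into x ≡ 8 (mod 17): 1144·t ≡ 8 − 243 = -235 (mod 17).
    Reduce coefficients mod 17: 5·t ≡ 3 (mod 17).
    The inverse of 5 mod 17 is 7 (since 5·7 = 35 = 2·17 + 1), so t ≡ 7·3 = 21 ≡ 4 (mod 17).
    Then x = 243 + 1144·4 = 4819, valid modulo lcm(1144, 17) = 19448: x ≡ 4819 (mod 19448).
Verify against each original: 4819 mod 8 = 3, 4819 mod 11 = 1, 4819 mod 13 = 9, 4819 mod 17 = 8.

x ≡ 4819 (mod 19448).


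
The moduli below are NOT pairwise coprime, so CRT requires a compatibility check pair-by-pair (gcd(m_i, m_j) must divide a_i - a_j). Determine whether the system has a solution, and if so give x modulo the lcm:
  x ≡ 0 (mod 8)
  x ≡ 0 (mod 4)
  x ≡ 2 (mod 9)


Moduli 8, 4, 9 are not pairwise coprime, so CRT works modulo lcm(m_i) when all pairwise compatibility conditions hold.
Pairwise compatibility: gcd(m_i, m_j) must divide a_i - a_j for every pair.
Merge one congruence at a time:
  Start: x ≡ 0 (mod 8).
  Combine with x ≡ 0 (mod 4): gcd(8, 4) = 4; 0 - 0 = 0, which IS divisible by 4, so compatible.
    Write x = 0 + 8·t and substitute into x ≡ 0 (mod 4): 8·t ≡ 0 − 0 = 0 (mod 4).
    Divide the congruence (and modulus) by g = 4: 2·t ≡ 0 (mod 1).
    Modulo 1 every t works; take t = 0.
    Then x = 0 + 8·0 = 0, valid modulo lcm(8, 4) = 8: x ≡ 0 (mod 8).
  Combine with x ≡ 2 (mod 9): gcd(8, 9) = 1; 2 - 0 = 2, which IS divisible by 1, so compatible.
    Write x = 0 + 8·t and substitute into x ≡ 2 (mod 9): 8·t ≡ 2 − 0 = 2 (mod 9).
    The inverse of 8 mod 9 is 8 (since 8·8 = 64 = 7·9 + 1), so t ≡ 8·2 = 16 ≡ 7 (mod 9).
    Then x = 0 + 8·7 = 56, valid modulo lcm(8, 9) = 72: x ≡ 56 (mod 72).
Verify: 56 mod 8 = 0, 56 mod 4 = 0, 56 mod 9 = 2.

x ≡ 56 (mod 72).


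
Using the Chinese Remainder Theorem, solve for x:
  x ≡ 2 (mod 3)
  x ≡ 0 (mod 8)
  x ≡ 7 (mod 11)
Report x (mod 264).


Moduli 3, 8, 11 are pairwise coprime; by CRT there is a unique solution modulo M = 3 · 8 · 11 = 264.
Solve pairwise, accumulating the modulus:
  Start with x ≡ 2 (mod 3).
  Combine with x ≡ 0 (mod 8): since gcd(3, 8) = 1, we get a unique residue mod 24.
    Write x = 2 + 3·t and substitute into x ≡ 0 (mod 8): 3·t ≡ 0 − 2 = -2 (mod 8).
    Reduce coefficients mod 8: 3·t ≡ 6 (mod 8).
    The inverse of 3 mod 8 is 3 (since 3·3 = 9 = 1·8 + 1), so t ≡ 3·6 = 18 ≡ 2 (mod 8).
    Then x = 2 + 3·2 = 8, valid modulo lcm(3, 8) = 24: x ≡ 8 (mod 24).
  Combine with x ≡ 7 (mod 11): since gcd(24, 11) = 1, we get a unique residue mod 264.
    Write x = 8 + 24·t and substitute into x ≡ 7 (mod 11): 24·t ≡ 7 − 8 = -1 (mod 11).
    Reduce coefficients mod 11: 2·t ≡ 10 (mod 11).
    The inverse of 2 mod 11 is 6 (since 2·6 = 12 = 1·11 + 1), so t ≡ 6·10 = 60 ≡ 5 (mod 11).
    Then x = 8 + 24·5 = 128, valid modulo lcm(24, 11) = 264: x ≡ 128 (mod 264).
Verify: 128 mod 3 = 2 ✓, 128 mod 8 = 0 ✓, 128 mod 11 = 7 ✓.

x ≡ 128 (mod 264).


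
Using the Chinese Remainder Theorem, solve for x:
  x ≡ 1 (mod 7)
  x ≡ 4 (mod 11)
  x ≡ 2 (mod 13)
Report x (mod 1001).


Moduli 7, 11, 13 are pairwise coprime; by CRT there is a unique solution modulo M = 7 · 11 · 13 = 1001.
Solve pairwise, accumulating the modulus:
  Start with x ≡ 1 (mod 7).
  Combine with x ≡ 4 (mod 11): since gcd(7, 11) = 1, we get a unique residue mod 77.
    Write x = 1 + 7·t and substitute into x ≡ 4 (mod 11): 7·t ≡ 4 − 1 = 3 (mod 11).
    The inverse of 7 mod 11 is 8 (since 7·8 = 56 = 5·11 + 1), so t ≡ 8·3 = 24 ≡ 2 (mod 11).
    Then x = 1 + 7·2 = 15, valid modulo lcm(7, 11) = 77: x ≡ 15 (mod 77).
  Combine with x ≡ 2 (mod 13): since gcd(77, 13) = 1, we get a unique residue mod 1001.
    Write x = 15 + 77·t and substitute into x ≡ 2 (mod 13): 77·t ≡ 2 − 15 = -13 (mod 13).
    Reduce coefficients mod 13: 12·t ≡ 0 (mod 13).
    The inverse of 12 mod 13 is 12 (since 12·12 = 144 = 11·13 + 1), so t ≡ 12·0 = 0 ≡ 0 (mod 13).
    Then x = 15 + 77·0 = 15, valid modulo lcm(77, 13) = 1001: x ≡ 15 (mod 1001).
Verify: 15 mod 7 = 1 ✓, 15 mod 11 = 4 ✓, 15 mod 13 = 2 ✓.

x ≡ 15 (mod 1001).


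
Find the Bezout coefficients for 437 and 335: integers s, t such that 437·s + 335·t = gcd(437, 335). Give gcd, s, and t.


Euclidean algorithm on (437, 335) — divide until remainder is 0:
  437 = 1 · 335 + 102
  335 = 3 · 102 + 29
  102 = 3 · 29 + 15
  29 = 1 · 15 + 14
  15 = 1 · 14 + 1
  14 = 14 · 1 + 0
gcd(437, 335) = 1.
Track Bezout coefficients alongside the remainders: start with r₀ = 437 = a·1 + b·0 (s = 1, t = 0) and r₁ = 335 = a·0 + b·1 (s = 0, t = 1); each new remainder r_{k+1} = r_{k-1} − q_k·r_k inherits s_{k+1} = s_{k-1} − q_k·s_k, t_{k+1} = t_{k-1} − q_k·t_k, so r_k = a·s_k + b·t_k at every step:
  q = 1: r = 102, s = 1 − 1·0 = 1, t = 0 − 1·1 = -1  (check: 437·1 + 335·(-1) = 102)
  q = 3: r = 29, s = 0 − 3·1 = -3, t = 1 − 3·(-1) = 4  (check: 437·(-3) + 335·4 = 29)
  q = 3: r = 15, s = 1 − 3·(-3) = 10, t = -1 − 3·4 = -13  (check: 437·10 + 335·(-13) = 15)
  q = 1: r = 14, s = -3 − 1·10 = -13, t = 4 − 1·(-13) = 17  (check: 437·(-13) + 335·17 = 14)
  q = 1: r = 1, s = 10 − 1·(-13) = 23, t = -13 − 1·17 = -30  (check: 437·23 + 335·(-30) = 1)
The row with r = 1 (the gcd) gives the Bezout coefficients s = 23, t = -30.
Result: 437 · (23) + 335 · (-30) = 1.

gcd(437, 335) = 1; s = 23, t = -30 (check: 437·23 + 335·(-30) = 1).


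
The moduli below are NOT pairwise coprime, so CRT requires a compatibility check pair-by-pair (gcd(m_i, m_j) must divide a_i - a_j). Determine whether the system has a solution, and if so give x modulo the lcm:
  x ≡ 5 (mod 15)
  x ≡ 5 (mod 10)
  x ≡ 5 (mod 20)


Moduli 15, 10, 20 are not pairwise coprime, so CRT works modulo lcm(m_i) when all pairwise compatibility conditions hold.
Pairwise compatibility: gcd(m_i, m_j) must divide a_i - a_j for every pair.
Merge one congruence at a time:
  Start: x ≡ 5 (mod 15).
  Combine with x ≡ 5 (mod 10): gcd(15, 10) = 5; 5 - 5 = 0, which IS divisible by 5, so compatible.
    Write x = 5 + 15·t and substitute into x ≡ 5 (mod 10): 15·t ≡ 5 − 5 = 0 (mod 10).
    Divide the congruence (and modulus) by g = 5: 3·t ≡ 0 (mod 2).
    Reduce coefficients mod 2: 1·t ≡ 0 (mod 2).
    So t ≡ 0 (mod 2).
    Then x = 5 + 15·0 = 5, valid modulo lcm(15, 10) = 30: x ≡ 5 (mod 30).
  Combine with x ≡ 5 (mod 20): gcd(30, 20) = 10; 5 - 5 = 0, which IS divisible by 10, so compatible.
    Write x = 5 + 30·t and substitute into x ≡ 5 (mod 20): 30·t ≡ 5 − 5 = 0 (mod 20).
    Divide the congruence (and modulus) by g = 10: 3·t ≡ 0 (mod 2).
    Reduce coefficients mod 2: 1·t ≡ 0 (mod 2).
    So t ≡ 0 (mod 2).
    Then x = 5 + 30·0 = 5, valid modulo lcm(30, 20) = 60: x ≡ 5 (mod 60).
Verify: 5 mod 15 = 5, 5 mod 10 = 5, 5 mod 20 = 5.

x ≡ 5 (mod 60).


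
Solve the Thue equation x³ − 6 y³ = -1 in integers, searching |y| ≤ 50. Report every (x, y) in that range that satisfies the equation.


The equation is x³ - 6y³ = -1. For fixed y, x³ = 6·y³ − 1, so a solution requires the RHS to be a perfect cube.
Strategy: iterate y from -50 to 50, compute RHS = 6·y³ − 1, and check whether it is a (positive or negative) perfect cube.
Check small values of y:
  y = 0: RHS = -1 = (-1)³ ⇒ x = -1 works.
  y = 1: RHS = 5 is not a perfect cube.
  y = -1: RHS = -7 is not a perfect cube.
  y = 2: RHS = 47 is not a perfect cube.
  y = -2: RHS = -49 is not a perfect cube.
  y = 3: RHS = 161 is not a perfect cube.
  y = -3: RHS = -163 is not a perfect cube.
Continuing the search up to |y| = 50 finds no further solutions beyond those listed.
Collected solutions: (-1, 0).

Solutions (with |y| ≤ 50): (-1, 0).
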